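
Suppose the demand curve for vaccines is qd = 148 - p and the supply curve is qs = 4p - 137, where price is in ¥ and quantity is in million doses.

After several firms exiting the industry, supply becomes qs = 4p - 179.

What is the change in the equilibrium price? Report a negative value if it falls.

Original equilibrium: 148 - p = 4p - 137 gives 285 = 5p, so p = 57 and q = 91.
With the change applied: demand qd = 148 - p, supply qs = 4p - 179.
New equilibrium: 148 - p = 4p - 179 ⇒ 327 = 5p ⇒ p = 65.4, q = 82.6.
Δp = 65.4 − 57 = +8.4.

+8.4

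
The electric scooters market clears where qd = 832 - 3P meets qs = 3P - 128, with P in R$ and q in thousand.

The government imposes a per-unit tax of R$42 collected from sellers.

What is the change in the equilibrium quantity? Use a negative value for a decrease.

Solve the original market: 832 - 3P = 3P - 128, hence P = 160 and q = 352.
Since sellers keep the price net of the tax, the effective supply curve becomes qs = 3P - 254.
Equate the new curves: 832 - 3P = 3P - 254, giving 1086 = 6P, P = 181, q = 289.
Δq = 289 − 352 = -63.

-63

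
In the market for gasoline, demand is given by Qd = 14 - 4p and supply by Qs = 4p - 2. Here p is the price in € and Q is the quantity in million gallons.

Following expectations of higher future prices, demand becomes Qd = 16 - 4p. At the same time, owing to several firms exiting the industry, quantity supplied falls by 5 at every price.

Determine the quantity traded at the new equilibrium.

4.5

Initially, 14 - 4p = 4p - 2, so 16 = 8p and p = 2, Q = 6.
With the change applied: demand Qd = 16 - 4p, supply Qs = 4p - 7.
New equilibrium: 16 - 4p = 4p - 7 ⇒ 23 = 8p ⇒ p = 2.875, Q = 4.5.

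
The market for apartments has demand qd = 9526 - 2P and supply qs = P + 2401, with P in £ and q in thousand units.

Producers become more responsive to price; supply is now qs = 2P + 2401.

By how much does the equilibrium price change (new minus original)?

Initially, 9526 - 2P = P + 2401, so 7125 = 3P and P = 2375, q = 4776.
The shock moves the curves to qd = 9526 - 2P and qs = 2P + 2401.
Equate the new curves: 9526 - 2P = 2P + 2401, giving 7125 = 4P, P = 1781.25, q = 5963.5.
ΔP = 1781.25 − 2375 = -593.75.

-593.75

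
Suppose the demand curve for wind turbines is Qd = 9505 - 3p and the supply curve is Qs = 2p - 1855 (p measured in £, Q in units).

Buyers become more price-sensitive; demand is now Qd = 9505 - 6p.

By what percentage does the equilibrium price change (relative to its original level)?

Original equilibrium: 9505 - 3p = 2p - 1855 gives 11360 = 5p, so p = 2272 and Q = 2689.
With the change applied: demand Qd = 9505 - 6p, supply Qs = 2p - 1855.
New equilibrium: 9505 - 6p = 2p - 1855 ⇒ 11360 = 8p ⇒ p = 1420, Q = 985.
%Δp = (1420 − 2272) / 2272 × 100 = -37.5%.

-37.5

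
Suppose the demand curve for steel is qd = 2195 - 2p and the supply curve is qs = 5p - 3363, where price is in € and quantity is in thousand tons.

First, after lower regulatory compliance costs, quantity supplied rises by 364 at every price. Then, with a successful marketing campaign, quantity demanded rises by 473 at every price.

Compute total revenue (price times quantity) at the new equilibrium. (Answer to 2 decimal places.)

Original equilibrium: 2195 - 2p = 5p - 3363 gives 5558 = 7p, so p = 794 and q = 607.
The shock moves the curves to qd = 2668 - 2p and qs = 5p - 2999.
Equate the new curves: 2668 - 2p = 5p - 2999, giving 5667 = 7p, p = 5667/7 ≈ 809.5714, q = 7342/7 ≈ 1048.8571.
New expenditure = 809.5714 × 1048.8571 = 849124.78.

849124.78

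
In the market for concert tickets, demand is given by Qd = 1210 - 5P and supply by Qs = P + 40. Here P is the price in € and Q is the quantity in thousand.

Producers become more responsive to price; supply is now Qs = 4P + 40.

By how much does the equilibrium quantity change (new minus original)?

+325

Before the shock: 1210 - 5P = P + 40 ⇒ 1170 = 6P ⇒ P = 195, Q = 235.
After the shift, demand is Qd = 1210 - 5P and supply is Qs = 4P + 40.
Setting them equal: 1210 - 5P = 4P + 40 → 1170 = 9P, so P = 130 and Q = 560.
ΔQ = 560 − 235 = +325.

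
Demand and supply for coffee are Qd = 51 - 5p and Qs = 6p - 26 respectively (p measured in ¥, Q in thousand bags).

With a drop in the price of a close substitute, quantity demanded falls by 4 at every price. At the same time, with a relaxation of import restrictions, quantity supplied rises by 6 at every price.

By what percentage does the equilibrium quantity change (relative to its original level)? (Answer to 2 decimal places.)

+3.41

Solve the original market: 51 - 5p = 6p - 26, hence p = 7 and Q = 16.
After the shift, demand is Qd = 47 - 5p and supply is Qs = 6p - 20.
New equilibrium: 47 - 5p = 6p - 20 ⇒ 67 = 11p ⇒ p = 67/11 ≈ 6.0909, Q = 182/11 ≈ 16.5455.
%ΔQ = (16.5455 − 16) / 16 × 100 = +3.41%.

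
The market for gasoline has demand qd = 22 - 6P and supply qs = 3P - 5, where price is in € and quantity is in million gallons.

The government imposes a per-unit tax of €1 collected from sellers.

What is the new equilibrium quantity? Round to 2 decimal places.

Before the shock: 22 - 6P = 3P - 5 ⇒ 27 = 9P ⇒ P = 3, q = 4.
Since sellers keep the price net of the tax, the effective supply curve becomes qs = 3P - 8.
New equilibrium: 22 - 6P = 3P - 8 ⇒ 30 = 9P ⇒ P = 10/3 ≈ 3.3333, q = 2.

2.00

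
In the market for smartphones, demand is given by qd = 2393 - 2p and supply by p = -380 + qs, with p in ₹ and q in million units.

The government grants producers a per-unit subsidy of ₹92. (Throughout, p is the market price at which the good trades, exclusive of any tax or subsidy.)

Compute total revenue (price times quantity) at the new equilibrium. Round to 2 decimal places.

712264.11

Initially, 2393 - 2p = p + 380, so 2013 = 3p and p = 671, q = 1051.
Since sellers receive the price plus the subsidy, the effective supply curve becomes qs = p + 472.
Clearing the new market: 2393 - 2p = p + 472, so p = 1921/3 ≈ 640.3333 and q = 3337/3 ≈ 1112.3333.
New expenditure = 640.3333 × 1112.3333 = 712264.11.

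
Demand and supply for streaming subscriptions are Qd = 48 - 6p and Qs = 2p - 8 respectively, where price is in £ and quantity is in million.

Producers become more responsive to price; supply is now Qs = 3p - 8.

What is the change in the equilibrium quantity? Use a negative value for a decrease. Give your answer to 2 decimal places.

Before the shock: 48 - 6p = 2p - 8 ⇒ 56 = 8p ⇒ p = 7, Q = 6.
With the change applied: demand Qd = 48 - 6p, supply Qs = 3p - 8.
Setting them equal: 48 - 6p = 3p - 8 → 56 = 9p, so p = 56/9 ≈ 6.2222 and Q = 32/3 ≈ 10.6667.
ΔQ = 10.6667 − 6 = +4.67.

+4.67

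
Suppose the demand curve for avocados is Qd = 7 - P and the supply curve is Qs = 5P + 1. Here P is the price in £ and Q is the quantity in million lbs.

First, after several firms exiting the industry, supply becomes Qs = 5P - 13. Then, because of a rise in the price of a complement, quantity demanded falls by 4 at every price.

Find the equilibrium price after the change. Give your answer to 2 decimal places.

Initially, 7 - P = 5P + 1, so 6 = 6P and P = 1, Q = 6.
The new curves are Qd = 3 - P (demand) and Qs = 5P - 13 (supply).
Setting them equal: 3 - P = 5P - 13 → 16 = 6P, so P = 8/3 ≈ 2.6667 and Q = 1/3 ≈ 0.3333.

2.67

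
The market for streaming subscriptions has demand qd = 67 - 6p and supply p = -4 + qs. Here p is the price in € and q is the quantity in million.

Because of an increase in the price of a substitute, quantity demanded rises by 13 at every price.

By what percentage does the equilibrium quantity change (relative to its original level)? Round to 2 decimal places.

Initially, 67 - 6p = p + 4, so 63 = 7p and p = 9, q = 13.
The shock moves the curves to qd = 80 - 6p and qs = p + 4.
New equilibrium: 80 - 6p = p + 4 ⇒ 76 = 7p ⇒ p = 76/7 ≈ 10.8571, q = 104/7 ≈ 14.8571.
%Δq = (14.8571 − 13) / 13 × 100 = +14.29%.

+14.29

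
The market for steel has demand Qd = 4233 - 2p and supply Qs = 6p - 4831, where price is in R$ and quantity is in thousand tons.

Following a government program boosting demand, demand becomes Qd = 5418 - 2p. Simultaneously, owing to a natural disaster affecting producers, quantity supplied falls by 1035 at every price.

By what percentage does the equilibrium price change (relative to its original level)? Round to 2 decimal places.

+24.49

Initially, 4233 - 2p = 6p - 4831, so 9064 = 8p and p = 1133, Q = 1967.
The new curves are Qd = 5418 - 2p (demand) and Qs = 6p - 5866 (supply).
New equilibrium: 5418 - 2p = 6p - 5866 ⇒ 11284 = 8p ⇒ p = 1410.5, Q = 2597.
%Δp = (1410.5 − 1133) / 1133 × 100 = +24.49%.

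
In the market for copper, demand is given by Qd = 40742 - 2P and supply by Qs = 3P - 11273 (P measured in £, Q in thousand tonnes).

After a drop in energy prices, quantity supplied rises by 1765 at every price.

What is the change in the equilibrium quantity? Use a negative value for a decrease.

Solve the original market: 40742 - 2P = 3P - 11273, hence P = 10403 and Q = 19936.
The new curves are Qd = 40742 - 2P (demand) and Qs = 3P - 9508 (supply).
Clearing the new market: 40742 - 2P = 3P - 9508, so P = 10050 and Q = 20642.
ΔQ = 20642 − 19936 = +706.

+706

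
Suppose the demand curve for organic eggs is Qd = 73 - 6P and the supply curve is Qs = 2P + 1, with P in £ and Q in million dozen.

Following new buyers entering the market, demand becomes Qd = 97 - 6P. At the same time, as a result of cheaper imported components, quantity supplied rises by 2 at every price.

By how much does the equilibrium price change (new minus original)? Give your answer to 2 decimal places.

+2.75

Original equilibrium: 73 - 6P = 2P + 1 gives 72 = 8P, so P = 9 and Q = 19.
After the shift, demand is Qd = 97 - 6P and supply is Qs = 2P + 3.
Clearing the new market: 97 - 6P = 2P + 3, so P = 11.75 and Q = 26.5.
ΔP = 11.75 − 9 = +2.75.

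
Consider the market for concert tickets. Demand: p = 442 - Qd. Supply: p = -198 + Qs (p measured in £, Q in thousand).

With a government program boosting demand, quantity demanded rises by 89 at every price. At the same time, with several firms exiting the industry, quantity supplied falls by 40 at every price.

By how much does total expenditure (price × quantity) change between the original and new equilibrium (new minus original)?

+25209.25

Before the shock: 442 - p = p + 198 ⇒ 244 = 2p ⇒ p = 122, Q = 320.
After the shift, demand is Qd = 531 - p and supply is Qs = p + 158.
Setting them equal: 531 - p = p + 158 → 373 = 2p, so p = 186.5 and Q = 344.5.
Expenditure moves from 122×320 = 39040 to 186.5×344.5 = 64249.25; change = +25209.25.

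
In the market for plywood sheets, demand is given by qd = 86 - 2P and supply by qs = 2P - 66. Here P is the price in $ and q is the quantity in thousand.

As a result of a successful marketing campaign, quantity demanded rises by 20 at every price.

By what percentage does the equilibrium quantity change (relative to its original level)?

+100

Initially, 86 - 2P = 2P - 66, so 152 = 4P and P = 38, q = 10.
With the change applied: demand qd = 106 - 2P, supply qs = 2P - 66.
New equilibrium: 106 - 2P = 2P - 66 ⇒ 172 = 4P ⇒ P = 43, q = 20.
%Δq = (20 − 10) / 10 × 100 = +100%.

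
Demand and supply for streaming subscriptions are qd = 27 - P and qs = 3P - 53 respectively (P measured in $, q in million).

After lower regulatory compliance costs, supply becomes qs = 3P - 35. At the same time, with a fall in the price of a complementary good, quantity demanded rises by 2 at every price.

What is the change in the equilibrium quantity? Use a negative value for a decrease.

Before the shock: 27 - P = 3P - 53 ⇒ 80 = 4P ⇒ P = 20, q = 7.
The shock moves the curves to qd = 29 - P and qs = 3P - 35.
New equilibrium: 29 - P = 3P - 35 ⇒ 64 = 4P ⇒ P = 16, q = 13.
Δq = 13 − 7 = +6.

+6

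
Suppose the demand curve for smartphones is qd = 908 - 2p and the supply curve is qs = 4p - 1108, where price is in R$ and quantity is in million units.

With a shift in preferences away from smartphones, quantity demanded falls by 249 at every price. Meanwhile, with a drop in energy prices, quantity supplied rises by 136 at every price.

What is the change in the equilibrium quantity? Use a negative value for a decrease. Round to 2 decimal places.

Original equilibrium: 908 - 2p = 4p - 1108 gives 2016 = 6p, so p = 336 and q = 236.
The new curves are qd = 659 - 2p (demand) and qs = 4p - 972 (supply).
New equilibrium: 659 - 2p = 4p - 972 ⇒ 1631 = 6p ⇒ p = 1631/6 ≈ 271.8333, q = 346/3 ≈ 115.3333.
Δq = 115.3333 − 236 = -120.67.

-120.67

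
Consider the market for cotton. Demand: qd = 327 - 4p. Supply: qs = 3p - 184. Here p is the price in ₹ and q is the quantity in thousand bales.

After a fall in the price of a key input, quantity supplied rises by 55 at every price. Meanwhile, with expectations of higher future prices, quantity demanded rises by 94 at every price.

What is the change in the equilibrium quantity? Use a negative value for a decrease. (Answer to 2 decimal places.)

+71.71

Initially, 327 - 4p = 3p - 184, so 511 = 7p and p = 73, q = 35.
With the change applied: demand qd = 421 - 4p, supply qs = 3p - 129.
Clearing the new market: 421 - 4p = 3p - 129, so p = 550/7 ≈ 78.5714 and q = 747/7 ≈ 106.7143.
Δq = 106.7143 − 35 = +71.71.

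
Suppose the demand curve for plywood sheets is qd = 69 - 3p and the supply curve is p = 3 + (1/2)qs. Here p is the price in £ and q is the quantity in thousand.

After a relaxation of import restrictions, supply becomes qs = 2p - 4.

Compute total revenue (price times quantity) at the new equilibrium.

367.92

Solve the original market: 69 - 3p = 2p - 6, hence p = 15 and q = 24.
The shock moves the curves to qd = 69 - 3p and qs = 2p - 4.
New equilibrium: 69 - 3p = 2p - 4 ⇒ 73 = 5p ⇒ p = 14.6, q = 25.2.
New expenditure = 14.6 × 25.2 = 367.92.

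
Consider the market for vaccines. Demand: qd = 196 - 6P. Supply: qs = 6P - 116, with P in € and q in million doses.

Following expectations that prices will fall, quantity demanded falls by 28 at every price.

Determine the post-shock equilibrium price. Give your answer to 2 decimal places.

23.67

Original equilibrium: 196 - 6P = 6P - 116 gives 312 = 12P, so P = 26 and q = 40.
After the shift, demand is qd = 168 - 6P and supply is qs = 6P - 116.
New equilibrium: 168 - 6P = 6P - 116 ⇒ 284 = 12P ⇒ P = 71/3 ≈ 23.6667, q = 26.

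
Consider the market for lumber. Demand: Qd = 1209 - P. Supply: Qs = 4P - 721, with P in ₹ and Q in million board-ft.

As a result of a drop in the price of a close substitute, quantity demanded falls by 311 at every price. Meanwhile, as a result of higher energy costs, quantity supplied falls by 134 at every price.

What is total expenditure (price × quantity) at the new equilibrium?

Original equilibrium: 1209 - P = 4P - 721 gives 1930 = 5P, so P = 386 and Q = 823.
After the shift, demand is Qd = 898 - P and supply is Qs = 4P - 855.
Equate the new curves: 898 - P = 4P - 855, giving 1753 = 5P, P = 350.6, Q = 547.4.
New expenditure = 350.6 × 547.4 = 191918.44.

191918.44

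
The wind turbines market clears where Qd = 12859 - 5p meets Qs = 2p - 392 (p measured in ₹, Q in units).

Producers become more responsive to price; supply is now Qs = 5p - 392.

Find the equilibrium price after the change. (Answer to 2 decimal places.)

1325.10

Initially, 12859 - 5p = 2p - 392, so 13251 = 7p and p = 1893, Q = 3394.
After the shift, demand is Qd = 12859 - 5p and supply is Qs = 5p - 392.
Setting them equal: 12859 - 5p = 5p - 392 → 13251 = 10p, so p = 1325.1 and Q = 6233.5.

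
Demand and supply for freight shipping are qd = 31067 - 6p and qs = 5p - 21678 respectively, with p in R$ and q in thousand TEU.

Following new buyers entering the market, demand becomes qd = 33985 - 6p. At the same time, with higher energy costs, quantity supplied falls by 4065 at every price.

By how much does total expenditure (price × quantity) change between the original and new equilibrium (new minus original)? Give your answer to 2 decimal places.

Initially, 31067 - 6p = 5p - 21678, so 52745 = 11p and p = 4795, q = 2297.
The new curves are qd = 33985 - 6p (demand) and qs = 5p - 25743 (supply).
Setting them equal: 33985 - 6p = 5p - 25743 → 59728 = 11p, so p = 59728/11 ≈ 5429.8182 and q = 15467/11 ≈ 1406.0909.
Expenditure moves from 4795×2297 = 11014115 to 5429.8182×1406.0909 = 7634817.9835; change = -3379297.02.

-3379297.02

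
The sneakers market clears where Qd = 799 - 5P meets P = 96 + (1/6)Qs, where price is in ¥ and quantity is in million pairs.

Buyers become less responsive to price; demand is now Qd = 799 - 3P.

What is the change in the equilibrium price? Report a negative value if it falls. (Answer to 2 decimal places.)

Original equilibrium: 799 - 5P = 6P - 576 gives 1375 = 11P, so P = 125 and Q = 174.
The new curves are Qd = 799 - 3P (demand) and Qs = 6P - 576 (supply).
New equilibrium: 799 - 3P = 6P - 576 ⇒ 1375 = 9P ⇒ P = 1375/9 ≈ 152.7778, Q = 1022/3 ≈ 340.6667.
ΔP = 152.7778 − 125 = +27.78.

+27.78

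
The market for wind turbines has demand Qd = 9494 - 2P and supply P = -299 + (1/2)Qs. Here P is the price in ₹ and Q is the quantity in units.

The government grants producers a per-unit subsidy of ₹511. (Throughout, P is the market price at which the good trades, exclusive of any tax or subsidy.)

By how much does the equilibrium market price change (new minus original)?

Initially, 9494 - 2P = 2P + 598, so 8896 = 4P and P = 2224, Q = 5046.
Since sellers receive the price plus the subsidy, the effective supply curve becomes Qs = 2P + 1620.
Equate the new curves: 9494 - 2P = 2P + 1620, giving 7874 = 4P, P = 1968.5, Q = 5557.
ΔP = 1968.5 − 2224 = -255.5.

-255.5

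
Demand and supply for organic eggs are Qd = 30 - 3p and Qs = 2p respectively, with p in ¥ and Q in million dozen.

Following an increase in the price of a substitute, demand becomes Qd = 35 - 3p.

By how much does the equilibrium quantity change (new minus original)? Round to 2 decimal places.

Original equilibrium: 30 - 3p = 2p gives 30 = 5p, so p = 6 and Q = 12.
With the change applied: demand Qd = 35 - 3p, supply Qs = 2p.
New equilibrium: 35 - 3p = 2p ⇒ 35 = 5p ⇒ p = 7, Q = 14.
ΔQ = 14 − 12 = +2.00.

+2.00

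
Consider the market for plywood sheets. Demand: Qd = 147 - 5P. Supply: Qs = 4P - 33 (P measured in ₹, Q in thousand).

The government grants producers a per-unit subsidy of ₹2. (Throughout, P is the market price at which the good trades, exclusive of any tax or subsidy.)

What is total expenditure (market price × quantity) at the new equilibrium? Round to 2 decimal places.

Solve the original market: 147 - 5P = 4P - 33, hence P = 20 and Q = 47.
Since sellers receive the price plus the subsidy, the effective supply curve becomes Qs = 4P - 25.
Setting them equal: 147 - 5P = 4P - 25 → 172 = 9P, so P = 172/9 ≈ 19.1111 and Q = 463/9 ≈ 51.4444.
New expenditure = 19.1111 × 51.4444 = 983.16.

983.16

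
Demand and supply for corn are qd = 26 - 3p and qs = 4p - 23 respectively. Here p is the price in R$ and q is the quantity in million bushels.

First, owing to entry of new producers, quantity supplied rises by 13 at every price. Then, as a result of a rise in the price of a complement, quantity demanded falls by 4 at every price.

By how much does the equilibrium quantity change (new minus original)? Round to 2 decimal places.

+3.29

Solve the original market: 26 - 3p = 4p - 23, hence p = 7 and q = 5.
After the shift, demand is qd = 22 - 3p and supply is qs = 4p - 10.
Setting them equal: 22 - 3p = 4p - 10 → 32 = 7p, so p = 32/7 ≈ 4.5714 and q = 58/7 ≈ 8.2857.
Δq = 8.2857 − 5 = +3.29.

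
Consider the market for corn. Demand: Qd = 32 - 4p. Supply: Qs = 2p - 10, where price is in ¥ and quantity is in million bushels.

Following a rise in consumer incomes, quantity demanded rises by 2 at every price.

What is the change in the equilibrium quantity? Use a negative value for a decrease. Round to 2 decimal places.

+0.67

Solve the original market: 32 - 4p = 2p - 10, hence p = 7 and Q = 4.
The new curves are Qd = 34 - 4p (demand) and Qs = 2p - 10 (supply).
Clearing the new market: 34 - 4p = 2p - 10, so p = 22/3 ≈ 7.3333 and Q = 14/3 ≈ 4.6667.
ΔQ = 4.6667 − 4 = +0.67.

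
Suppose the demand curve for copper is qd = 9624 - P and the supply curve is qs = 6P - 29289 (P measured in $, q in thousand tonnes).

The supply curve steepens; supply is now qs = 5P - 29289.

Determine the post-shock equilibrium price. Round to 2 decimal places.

Original equilibrium: 9624 - P = 6P - 29289 gives 38913 = 7P, so P = 5559 and q = 4065.
The shock moves the curves to qd = 9624 - P and qs = 5P - 29289.
Equate the new curves: 9624 - P = 5P - 29289, giving 38913 = 6P, P = 6485.5, q = 3138.5.

6485.50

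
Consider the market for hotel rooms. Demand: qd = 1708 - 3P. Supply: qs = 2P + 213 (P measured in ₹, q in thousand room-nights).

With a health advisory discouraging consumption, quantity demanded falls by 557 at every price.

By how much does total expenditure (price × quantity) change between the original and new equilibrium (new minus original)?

-132142.68

Initially, 1708 - 3P = 2P + 213, so 1495 = 5P and P = 299, q = 811.
With the change applied: demand qd = 1151 - 3P, supply qs = 2P + 213.
Equate the new curves: 1151 - 3P = 2P + 213, giving 938 = 5P, P = 187.6, q = 588.2.
Expenditure moves from 299×811 = 242489 to 187.6×588.2 = 110346.32; change = -132142.68.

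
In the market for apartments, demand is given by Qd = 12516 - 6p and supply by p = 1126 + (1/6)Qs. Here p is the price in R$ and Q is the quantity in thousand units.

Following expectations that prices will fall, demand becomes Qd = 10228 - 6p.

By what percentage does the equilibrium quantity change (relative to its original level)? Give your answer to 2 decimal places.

Initially, 12516 - 6p = 6p - 6756, so 19272 = 12p and p = 1606, Q = 2880.
After the shift, demand is Qd = 10228 - 6p and supply is Qs = 6p - 6756.
Equate the new curves: 10228 - 6p = 6p - 6756, giving 16984 = 12p, p = 4246/3 ≈ 1415.3333, Q = 1736.
%ΔQ = (1736 − 2880) / 2880 × 100 = -39.72%.

-39.72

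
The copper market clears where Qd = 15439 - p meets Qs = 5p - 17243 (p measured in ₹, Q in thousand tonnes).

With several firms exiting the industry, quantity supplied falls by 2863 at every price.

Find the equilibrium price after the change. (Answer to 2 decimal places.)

Initially, 15439 - p = 5p - 17243, so 32682 = 6p and p = 5447, Q = 9992.
The shock moves the curves to Qd = 15439 - p and Qs = 5p - 20106.
New equilibrium: 15439 - p = 5p - 20106 ⇒ 35545 = 6p ⇒ p = 35545/6 ≈ 5924.1667, Q = 57089/6 ≈ 9514.8333.

5924.17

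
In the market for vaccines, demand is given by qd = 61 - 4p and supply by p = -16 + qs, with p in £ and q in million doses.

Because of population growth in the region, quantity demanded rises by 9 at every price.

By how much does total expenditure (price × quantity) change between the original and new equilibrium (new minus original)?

+64.44

Solve the original market: 61 - 4p = p + 16, hence p = 9 and q = 25.
The shock moves the curves to qd = 70 - 4p and qs = p + 16.
Equate the new curves: 70 - 4p = p + 16, giving 54 = 5p, p = 10.8, q = 26.8.
Expenditure moves from 9×25 = 225 to 10.8×26.8 = 289.44; change = +64.44.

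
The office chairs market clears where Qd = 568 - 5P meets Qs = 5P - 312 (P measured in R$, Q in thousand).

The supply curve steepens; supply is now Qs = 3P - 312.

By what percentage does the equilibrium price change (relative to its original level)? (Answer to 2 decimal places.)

+25.00

Solve the original market: 568 - 5P = 5P - 312, hence P = 88 and Q = 128.
After the shift, demand is Qd = 568 - 5P and supply is Qs = 3P - 312.
Setting them equal: 568 - 5P = 3P - 312 → 880 = 8P, so P = 110 and Q = 18.
%ΔP = (110 − 88) / 88 × 100 = +25.00%.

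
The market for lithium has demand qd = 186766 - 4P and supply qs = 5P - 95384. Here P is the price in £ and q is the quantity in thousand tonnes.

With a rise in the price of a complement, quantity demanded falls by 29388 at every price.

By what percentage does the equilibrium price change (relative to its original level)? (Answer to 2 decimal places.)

-10.42

Initially, 186766 - 4P = 5P - 95384, so 282150 = 9P and P = 31350, q = 61366.
The shock moves the curves to qd = 157378 - 4P and qs = 5P - 95384.
Equate the new curves: 157378 - 4P = 5P - 95384, giving 252762 = 9P, P = 84254/3 ≈ 28084.6667, q = 135118/3 ≈ 45039.3333.
%ΔP = (28084.6667 − 31350) / 31350 × 100 = -10.42%.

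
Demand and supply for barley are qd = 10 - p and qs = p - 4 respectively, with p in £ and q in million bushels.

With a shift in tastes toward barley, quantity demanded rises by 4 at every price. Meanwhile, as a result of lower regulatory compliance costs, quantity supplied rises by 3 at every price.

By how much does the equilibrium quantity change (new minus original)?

+3.5

Original equilibrium: 10 - p = p - 4 gives 14 = 2p, so p = 7 and q = 3.
After the shift, demand is qd = 14 - p and supply is qs = p - 1.
Equate the new curves: 14 - p = p - 1, giving 15 = 2p, p = 7.5, q = 6.5.
Δq = 6.5 − 3 = +3.5.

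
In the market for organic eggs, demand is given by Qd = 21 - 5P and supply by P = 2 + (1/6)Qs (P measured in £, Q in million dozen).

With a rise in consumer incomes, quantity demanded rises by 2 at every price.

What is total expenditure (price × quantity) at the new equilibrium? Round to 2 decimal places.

22.56

Solve the original market: 21 - 5P = 6P - 12, hence P = 3 and Q = 6.
The shock moves the curves to Qd = 23 - 5P and Qs = 6P - 12.
Equate the new curves: 23 - 5P = 6P - 12, giving 35 = 11P, P = 35/11 ≈ 3.1818, Q = 78/11 ≈ 7.0909.
New expenditure = 3.1818 × 7.0909 = 22.56.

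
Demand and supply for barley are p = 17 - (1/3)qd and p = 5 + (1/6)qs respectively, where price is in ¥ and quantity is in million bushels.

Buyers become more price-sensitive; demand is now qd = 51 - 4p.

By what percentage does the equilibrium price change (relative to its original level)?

Initially, 51 - 3p = 6p - 30, so 81 = 9p and p = 9, q = 24.
After the shift, demand is qd = 51 - 4p and supply is qs = 6p - 30.
Clearing the new market: 51 - 4p = 6p - 30, so p = 8.1 and q = 18.6.
%Δp = (8.1 − 9) / 9 × 100 = -10%.

-10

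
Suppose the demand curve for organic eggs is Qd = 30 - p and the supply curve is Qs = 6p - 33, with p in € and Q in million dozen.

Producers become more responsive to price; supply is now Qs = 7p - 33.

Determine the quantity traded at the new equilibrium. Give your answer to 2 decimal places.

Original equilibrium: 30 - p = 6p - 33 gives 63 = 7p, so p = 9 and Q = 21.
The shock moves the curves to Qd = 30 - p and Qs = 7p - 33.
Equate the new curves: 30 - p = 7p - 33, giving 63 = 8p, p = 7.875, Q = 22.125.

22.13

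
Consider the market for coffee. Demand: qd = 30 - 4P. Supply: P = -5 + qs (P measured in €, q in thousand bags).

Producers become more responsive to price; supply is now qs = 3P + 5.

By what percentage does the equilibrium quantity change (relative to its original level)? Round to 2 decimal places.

+57.14

Before the shock: 30 - 4P = P + 5 ⇒ 25 = 5P ⇒ P = 5, q = 10.
After the shift, demand is qd = 30 - 4P and supply is qs = 3P + 5.
Equate the new curves: 30 - 4P = 3P + 5, giving 25 = 7P, P = 25/7 ≈ 3.5714, q = 110/7 ≈ 15.7143.
%Δq = (15.7143 − 10) / 10 × 100 = +57.14%.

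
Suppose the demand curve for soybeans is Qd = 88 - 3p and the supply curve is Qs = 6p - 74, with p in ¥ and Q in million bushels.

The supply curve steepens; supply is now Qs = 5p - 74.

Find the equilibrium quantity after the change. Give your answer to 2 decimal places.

27.25

Original equilibrium: 88 - 3p = 6p - 74 gives 162 = 9p, so p = 18 and Q = 34.
The shock moves the curves to Qd = 88 - 3p and Qs = 5p - 74.
New equilibrium: 88 - 3p = 5p - 74 ⇒ 162 = 8p ⇒ p = 20.25, Q = 27.25.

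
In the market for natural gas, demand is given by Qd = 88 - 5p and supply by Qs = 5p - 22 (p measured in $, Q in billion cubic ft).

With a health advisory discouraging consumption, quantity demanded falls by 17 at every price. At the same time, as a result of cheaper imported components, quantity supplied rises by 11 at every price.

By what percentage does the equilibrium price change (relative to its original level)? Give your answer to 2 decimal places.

Before the shock: 88 - 5p = 5p - 22 ⇒ 110 = 10p ⇒ p = 11, Q = 33.
The new curves are Qd = 71 - 5p (demand) and Qs = 5p - 11 (supply).
Clearing the new market: 71 - 5p = 5p - 11, so p = 8.2 and Q = 30.
%Δp = (8.2 − 11) / 11 × 100 = -25.45%.

-25.45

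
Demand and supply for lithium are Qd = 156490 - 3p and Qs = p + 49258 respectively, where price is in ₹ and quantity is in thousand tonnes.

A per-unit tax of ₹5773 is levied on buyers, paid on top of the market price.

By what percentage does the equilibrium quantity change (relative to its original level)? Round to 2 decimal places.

Solve the original market: 156490 - 3p = p + 49258, hence p = 26808 and Q = 76066.
Since buyers pay the price plus the tax, the effective demand curve becomes Qd = 139171 - 3p.
Setting them equal: 139171 - 3p = p + 49258 → 89913 = 4p, so p = 22478.25 and Q = 71736.25.
%ΔQ = (71736.25 − 76066) / 76066 × 100 = -5.69%.

-5.69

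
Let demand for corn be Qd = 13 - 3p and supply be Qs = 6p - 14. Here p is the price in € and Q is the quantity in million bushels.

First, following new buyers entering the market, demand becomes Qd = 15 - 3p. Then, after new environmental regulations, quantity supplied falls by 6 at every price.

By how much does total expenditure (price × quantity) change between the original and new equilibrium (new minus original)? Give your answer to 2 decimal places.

Before the shock: 13 - 3p = 6p - 14 ⇒ 27 = 9p ⇒ p = 3, Q = 4.
The new curves are Qd = 15 - 3p (demand) and Qs = 6p - 20 (supply).
Clearing the new market: 15 - 3p = 6p - 20, so p = 35/9 ≈ 3.8889 and Q = 10/3 ≈ 3.3333.
Expenditure moves from 3×4 = 12 to 3.8889×3.3333 = 12.9630; change = +0.96.

+0.96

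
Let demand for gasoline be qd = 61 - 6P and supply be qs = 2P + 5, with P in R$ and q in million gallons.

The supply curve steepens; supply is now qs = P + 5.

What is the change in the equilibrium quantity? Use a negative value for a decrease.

Before the shock: 61 - 6P = 2P + 5 ⇒ 56 = 8P ⇒ P = 7, q = 19.
After the shift, demand is qd = 61 - 6P and supply is qs = P + 5.
Equate the new curves: 61 - 6P = P + 5, giving 56 = 7P, P = 8, q = 13.
Δq = 13 − 19 = -6.

-6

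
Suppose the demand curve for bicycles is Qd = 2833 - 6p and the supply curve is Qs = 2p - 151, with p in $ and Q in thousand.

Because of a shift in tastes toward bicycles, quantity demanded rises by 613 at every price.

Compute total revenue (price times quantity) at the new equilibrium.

336431.90625

Solve the original market: 2833 - 6p = 2p - 151, hence p = 373 and Q = 595.
After the shift, demand is Qd = 3446 - 6p and supply is Qs = 2p - 151.
Clearing the new market: 3446 - 6p = 2p - 151, so p = 449.625 and Q = 748.25.
New expenditure = 449.625 × 748.25 = 336431.90625.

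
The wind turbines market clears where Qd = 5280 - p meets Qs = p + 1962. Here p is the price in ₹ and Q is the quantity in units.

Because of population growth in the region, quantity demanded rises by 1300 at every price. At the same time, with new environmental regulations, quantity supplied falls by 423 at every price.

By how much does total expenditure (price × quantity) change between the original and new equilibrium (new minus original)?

+4224730.75

Before the shock: 5280 - p = p + 1962 ⇒ 3318 = 2p ⇒ p = 1659, Q = 3621.
The new curves are Qd = 6580 - p (demand) and Qs = p + 1539 (supply).
New equilibrium: 6580 - p = p + 1539 ⇒ 5041 = 2p ⇒ p = 2520.5, Q = 4059.5.
Expenditure moves from 1659×3621 = 6007239 to 2520.5×4059.5 = 10231969.75; change = +4224730.75.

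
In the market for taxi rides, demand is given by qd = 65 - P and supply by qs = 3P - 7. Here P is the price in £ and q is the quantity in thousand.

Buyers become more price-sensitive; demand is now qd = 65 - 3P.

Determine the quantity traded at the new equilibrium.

29

Initially, 65 - P = 3P - 7, so 72 = 4P and P = 18, q = 47.
With the change applied: demand qd = 65 - 3P, supply qs = 3P - 7.
Clearing the new market: 65 - 3P = 3P - 7, so P = 12 and q = 29.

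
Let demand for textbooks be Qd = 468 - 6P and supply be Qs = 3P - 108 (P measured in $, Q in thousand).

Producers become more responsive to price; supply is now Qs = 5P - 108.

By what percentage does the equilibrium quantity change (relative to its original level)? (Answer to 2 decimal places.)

Before the shock: 468 - 6P = 3P - 108 ⇒ 576 = 9P ⇒ P = 64, Q = 84.
The shock moves the curves to Qd = 468 - 6P and Qs = 5P - 108.
Setting them equal: 468 - 6P = 5P - 108 → 576 = 11P, so P = 576/11 ≈ 52.3636 and Q = 1692/11 ≈ 153.8182.
%ΔQ = (153.8182 − 84) / 84 × 100 = +83.12%.

+83.12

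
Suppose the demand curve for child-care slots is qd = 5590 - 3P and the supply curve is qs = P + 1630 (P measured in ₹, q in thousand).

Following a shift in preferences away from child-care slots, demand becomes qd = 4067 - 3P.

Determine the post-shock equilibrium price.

609.25

Initially, 5590 - 3P = P + 1630, so 3960 = 4P and P = 990, q = 2620.
The shock moves the curves to qd = 4067 - 3P and qs = P + 1630.
New equilibrium: 4067 - 3P = P + 1630 ⇒ 2437 = 4P ⇒ P = 609.25, q = 2239.25.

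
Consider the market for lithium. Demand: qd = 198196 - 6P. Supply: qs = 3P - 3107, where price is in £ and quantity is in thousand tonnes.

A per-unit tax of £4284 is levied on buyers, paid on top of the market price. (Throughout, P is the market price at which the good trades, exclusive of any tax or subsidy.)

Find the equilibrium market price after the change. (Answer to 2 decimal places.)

19511.00

Before the shock: 198196 - 6P = 3P - 3107 ⇒ 201303 = 9P ⇒ P = 22367, q = 63994.
Since buyers pay the price plus the tax, the effective demand curve becomes qd = 172492 - 6P.
Clearing the new market: 172492 - 6P = 3P - 3107, so P = 19511 and q = 55426.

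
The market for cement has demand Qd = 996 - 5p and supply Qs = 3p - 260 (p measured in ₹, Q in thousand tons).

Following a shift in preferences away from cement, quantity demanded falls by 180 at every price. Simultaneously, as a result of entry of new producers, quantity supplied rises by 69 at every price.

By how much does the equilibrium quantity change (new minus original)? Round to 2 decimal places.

-24.38

Before the shock: 996 - 5p = 3p - 260 ⇒ 1256 = 8p ⇒ p = 157, Q = 211.
With the change applied: demand Qd = 816 - 5p, supply Qs = 3p - 191.
Clearing the new market: 816 - 5p = 3p - 191, so p = 125.875 and Q = 186.625.
ΔQ = 186.625 − 211 = -24.38.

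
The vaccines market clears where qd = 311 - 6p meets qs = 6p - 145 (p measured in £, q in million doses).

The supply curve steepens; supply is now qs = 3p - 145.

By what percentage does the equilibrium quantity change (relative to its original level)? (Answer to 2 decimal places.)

-91.57

Original equilibrium: 311 - 6p = 6p - 145 gives 456 = 12p, so p = 38 and q = 83.
After the shift, demand is qd = 311 - 6p and supply is qs = 3p - 145.
Equate the new curves: 311 - 6p = 3p - 145, giving 456 = 9p, p = 152/3 ≈ 50.6667, q = 7.
%Δq = (7 − 83) / 83 × 100 = -91.57%.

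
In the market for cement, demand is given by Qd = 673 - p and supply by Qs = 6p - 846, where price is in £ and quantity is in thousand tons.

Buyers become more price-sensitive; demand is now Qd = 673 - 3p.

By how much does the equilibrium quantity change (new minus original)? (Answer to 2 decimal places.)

Original equilibrium: 673 - p = 6p - 846 gives 1519 = 7p, so p = 217 and Q = 456.
After the shift, demand is Qd = 673 - 3p and supply is Qs = 6p - 846.
New equilibrium: 673 - 3p = 6p - 846 ⇒ 1519 = 9p ⇒ p = 1519/9 ≈ 168.7778, Q = 500/3 ≈ 166.6667.
ΔQ = 166.6667 − 456 = -289.33.

-289.33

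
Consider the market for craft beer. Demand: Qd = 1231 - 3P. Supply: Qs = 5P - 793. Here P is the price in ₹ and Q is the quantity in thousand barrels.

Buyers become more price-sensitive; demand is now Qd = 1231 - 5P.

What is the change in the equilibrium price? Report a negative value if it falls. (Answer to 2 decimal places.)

-50.60

Initially, 1231 - 3P = 5P - 793, so 2024 = 8P and P = 253, Q = 472.
After the shift, demand is Qd = 1231 - 5P and supply is Qs = 5P - 793.
Clearing the new market: 1231 - 5P = 5P - 793, so P = 202.4 and Q = 219.
ΔP = 202.4 − 253 = -50.60.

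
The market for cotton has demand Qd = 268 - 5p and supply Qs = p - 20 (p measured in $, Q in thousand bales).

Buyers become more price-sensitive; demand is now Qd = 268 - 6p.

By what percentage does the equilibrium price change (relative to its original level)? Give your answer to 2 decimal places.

-14.29

Before the shock: 268 - 5p = p - 20 ⇒ 288 = 6p ⇒ p = 48, Q = 28.
With the change applied: demand Qd = 268 - 6p, supply Qs = p - 20.
Equate the new curves: 268 - 6p = p - 20, giving 288 = 7p, p = 288/7 ≈ 41.1429, Q = 148/7 ≈ 21.1429.
%Δp = (41.1429 − 48) / 48 × 100 = -14.29%.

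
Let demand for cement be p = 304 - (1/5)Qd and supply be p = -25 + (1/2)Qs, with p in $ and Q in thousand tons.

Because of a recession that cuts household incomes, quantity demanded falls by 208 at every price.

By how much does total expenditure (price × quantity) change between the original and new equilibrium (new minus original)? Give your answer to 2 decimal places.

Initially, 1520 - 5p = 2p + 50, so 1470 = 7p and p = 210, Q = 470.
After the shift, demand is Qd = 1312 - 5p and supply is Qs = 2p + 50.
New equilibrium: 1312 - 5p = 2p + 50 ⇒ 1262 = 7p ⇒ p = 1262/7 ≈ 180.2857, Q = 2874/7 ≈ 410.5714.
Expenditure moves from 210×470 = 98700 to 180.2857×410.5714 = 74020.1633; change = -24679.84.

-24679.84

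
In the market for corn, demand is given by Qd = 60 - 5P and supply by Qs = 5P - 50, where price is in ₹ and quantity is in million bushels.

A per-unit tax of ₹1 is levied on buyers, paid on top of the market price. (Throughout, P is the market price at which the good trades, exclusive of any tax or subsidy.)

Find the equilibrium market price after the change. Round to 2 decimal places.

Before the shock: 60 - 5P = 5P - 50 ⇒ 110 = 10P ⇒ P = 11, Q = 5.
Since buyers pay the price plus the tax, the effective demand curve becomes Qd = 55 - 5P.
Setting them equal: 55 - 5P = 5P - 50 → 105 = 10P, so P = 10.5 and Q = 2.5.

10.50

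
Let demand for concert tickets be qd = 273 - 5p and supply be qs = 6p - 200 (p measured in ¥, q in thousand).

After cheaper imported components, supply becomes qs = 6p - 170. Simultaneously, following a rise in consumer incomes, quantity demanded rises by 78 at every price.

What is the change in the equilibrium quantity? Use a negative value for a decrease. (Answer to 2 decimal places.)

Before the shock: 273 - 5p = 6p - 200 ⇒ 473 = 11p ⇒ p = 43, q = 58.
The shock moves the curves to qd = 351 - 5p and qs = 6p - 170.
Clearing the new market: 351 - 5p = 6p - 170, so p = 521/11 ≈ 47.3636 and q = 1256/11 ≈ 114.1818.
Δq = 114.1818 − 58 = +56.18.

+56.18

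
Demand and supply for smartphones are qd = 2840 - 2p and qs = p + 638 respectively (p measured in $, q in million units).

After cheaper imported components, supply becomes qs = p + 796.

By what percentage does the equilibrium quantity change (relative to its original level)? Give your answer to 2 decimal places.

+7.68

Before the shock: 2840 - 2p = p + 638 ⇒ 2202 = 3p ⇒ p = 734, q = 1372.
With the change applied: demand qd = 2840 - 2p, supply qs = p + 796.
Clearing the new market: 2840 - 2p = p + 796, so p = 2044/3 ≈ 681.3333 and q = 4432/3 ≈ 1477.3333.
%Δq = (1477.3333 − 1372) / 1372 × 100 = +7.68%.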